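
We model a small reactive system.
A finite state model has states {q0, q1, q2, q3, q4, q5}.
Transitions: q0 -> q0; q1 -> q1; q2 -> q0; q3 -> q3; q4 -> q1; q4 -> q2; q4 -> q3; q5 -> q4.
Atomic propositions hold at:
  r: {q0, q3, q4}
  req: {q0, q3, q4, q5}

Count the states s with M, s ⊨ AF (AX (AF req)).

4

AF req: least fixpoint, start Z0 = {q0, q3, q4, q5}, add states with every successor in Z. Z1 = {q0, q2, q3, q4, q5}; fixed.
Sat(AF req) = {q0, q2, q3, q4, q5}
Sat(AX (AF req)) = {s : every successor in {q0, q2, q3, q4, q5}} = {q0, q2, q3, q5}
AF (AX (AF req)): least fixpoint, start Z0 = {q0, q2, q3, q5}, add states with every successor in Z. Already a fixed point.
Sat(AF (AX (AF req))) = {q0, q2, q3, q5}
|Sat(AF (AX (AF req)))| = |{q0, q2, q3, q5}| = 4.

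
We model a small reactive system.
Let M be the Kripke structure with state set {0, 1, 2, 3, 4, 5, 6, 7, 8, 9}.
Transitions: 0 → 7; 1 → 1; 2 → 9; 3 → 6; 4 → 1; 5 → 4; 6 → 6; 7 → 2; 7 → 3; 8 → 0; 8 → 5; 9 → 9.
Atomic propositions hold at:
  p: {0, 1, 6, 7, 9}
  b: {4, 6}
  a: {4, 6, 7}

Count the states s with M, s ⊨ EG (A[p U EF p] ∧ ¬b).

6

EF p: least fixpoint, start Z0 = {0, 1, 6, 7, 9}, add states with some successor in Z. Z1 = {0, 1, 2, 3, 4, 6, 7, 8, 9}; Z2 = {0, 1, 2, 3, 4, 5, 6, 7, 8, 9}; fixed.
Sat(EF p) = {0, 1, 2, 3, 4, 5, 6, 7, 8, 9}
A[p U EF p]: least fixpoint, start Z0 = Sat(EF p) = {0, 1, 2, 3, 4, 5, 6, 7, 8, 9}, add states in Sat(p) with every successor in Z. Already a fixed point.
Sat(A[p U EF p]) = {0, 1, 2, 3, 4, 5, 6, 7, 8, 9}
Sat(¬b) = {0, 1, 2, 3, 5, 7, 8, 9}
Sat(A[p U EF p] ∧ ¬b) = {0, 1, 2, 3, 5, 7, 8, 9}
EG (A[p U EF p] ∧ ¬b): greatest fixpoint, start Z0 = {0, 1, 2, 3, 5, 7, 8, 9}, keep only states in Sat with some successor in Z. Z1 = {0, 1, 2, 7, 8, 9}; fixed.
Sat(EG (A[p U EF p] ∧ ¬b)) = {0, 1, 2, 7, 8, 9}
|Sat(EG (A[p U EF p] ∧ ¬b))| = |{0, 1, 2, 7, 8, 9}| = 6.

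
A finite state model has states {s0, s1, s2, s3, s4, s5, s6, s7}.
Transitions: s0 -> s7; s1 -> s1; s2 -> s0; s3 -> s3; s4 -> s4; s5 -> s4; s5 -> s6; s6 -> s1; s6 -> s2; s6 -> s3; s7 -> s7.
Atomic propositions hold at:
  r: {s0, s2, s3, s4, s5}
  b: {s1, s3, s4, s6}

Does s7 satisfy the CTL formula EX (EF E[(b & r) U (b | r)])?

Sat(b & r) = {s3, s4}
Sat(b | r) = {s0, s1, s2, s3, s4, s5, s6}
E[(b & r) U (b | r)]: least fixpoint, start Z0 = Sat((b | r)) = {s0, s1, s2, s3, s4, s5, s6}, add states in Sat(b & r) with some successor in Z. Already a fixed point.
Sat(E[(b & r) U (b | r)]) = {s0, s1, s2, s3, s4, s5, s6}
EF E[(b & r) U (b | r)]: least fixpoint, start Z0 = {s0, s1, s2, s3, s4, s5, s6}, add states with some successor in Z. Already a fixed point.
Sat(EF E[(b & r) U (b | r)]) = {s0, s1, s2, s3, s4, s5, s6}
Sat(EX (EF E[(b & r) U (b | r)])) = {s : some successor in {s0, s1, s2, s3, s4, s5, s6}} = {s1, s2, s3, s4, s5, s6}
s7 ∉ Sat(EX (EF E[(b & r) U (b | r)])) = {s1, s2, s3, s4, s5, s6}, so the formula does not hold at s7.

No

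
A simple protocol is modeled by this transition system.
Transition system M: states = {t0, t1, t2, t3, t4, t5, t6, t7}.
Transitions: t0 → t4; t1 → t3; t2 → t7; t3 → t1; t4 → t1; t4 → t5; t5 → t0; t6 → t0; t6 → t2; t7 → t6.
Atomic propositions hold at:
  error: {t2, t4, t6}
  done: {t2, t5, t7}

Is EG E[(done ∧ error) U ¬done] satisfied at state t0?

Sat(done ∧ error) = {t2}
Sat(¬done) = {t0, t1, t3, t4, t6}
E[(done ∧ error) U ¬done]: least fixpoint, start Z0 = Sat(¬done) = {t0, t1, t3, t4, t6}, add states in Sat(done ∧ error) with some successor in Z. Already a fixed point.
Sat(E[(done ∧ error) U ¬done]) = {t0, t1, t3, t4, t6}
EG E[(done ∧ error) U ¬done]: greatest fixpoint, start Z0 = {t0, t1, t3, t4, t6}, keep only states in Sat with some successor in Z. Already a fixed point.
Sat(EG E[(done ∧ error) U ¬done]) = {t0, t1, t3, t4, t6}
t0 ∈ Sat(EG E[(done ∧ error) U ¬done]) = {t0, t1, t3, t4, t6}, so the formula holds at t0.

Yes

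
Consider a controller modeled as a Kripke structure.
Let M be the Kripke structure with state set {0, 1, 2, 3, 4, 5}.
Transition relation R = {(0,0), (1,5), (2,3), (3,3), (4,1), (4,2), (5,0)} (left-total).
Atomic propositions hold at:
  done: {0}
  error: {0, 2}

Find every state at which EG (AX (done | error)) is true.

{0, 5}

Sat(done | error) = {0, 2}
Sat(AX (done | error)) = {s : every successor in {0, 2}} = {0, 5}
EG (AX (done | error)): greatest fixpoint, start Z0 = {0, 5}, keep only states in Sat with some successor in Z. Already a fixed point.
Sat(EG (AX (done | error))) = {0, 5}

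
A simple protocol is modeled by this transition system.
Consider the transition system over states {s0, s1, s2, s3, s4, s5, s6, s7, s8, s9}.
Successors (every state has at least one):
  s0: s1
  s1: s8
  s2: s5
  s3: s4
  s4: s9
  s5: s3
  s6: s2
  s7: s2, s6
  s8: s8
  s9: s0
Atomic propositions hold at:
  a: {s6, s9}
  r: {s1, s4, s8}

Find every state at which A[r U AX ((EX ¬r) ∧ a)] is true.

{s4}

Sat(¬r) = {s0, s2, s3, s5, s6, s7, s9}
Sat(EX ¬r) = {s : some successor in {s0, s2, s3, s5, s6, s7, s9}} = {s2, s4, s5, s6, s7, s9}
Sat((EX ¬r) ∧ a) = {s6, s9}
Sat(AX ((EX ¬r) ∧ a)) = {s : every successor in {s6, s9}} = {s4}
A[r U AX ((EX ¬r) ∧ a)]: least fixpoint, start Z0 = Sat(AX ((EX ¬r) ∧ a)) = {s4}, add states in Sat(r) with every successor in Z. Already a fixed point.
Sat(A[r U AX ((EX ¬r) ∧ a)]) = {s4}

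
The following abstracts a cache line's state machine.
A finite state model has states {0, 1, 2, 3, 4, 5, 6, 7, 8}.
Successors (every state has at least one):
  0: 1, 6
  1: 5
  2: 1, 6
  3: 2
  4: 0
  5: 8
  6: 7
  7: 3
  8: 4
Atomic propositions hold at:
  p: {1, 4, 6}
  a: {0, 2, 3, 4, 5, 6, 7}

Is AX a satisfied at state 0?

Sat(AX a) = {s : every successor in {0, 2, 3, 4, 5, 6, 7}} = {1, 3, 4, 6, 7, 8}
0 ∉ Sat(AX a) = {1, 3, 4, 6, 7, 8}, so the formula does not hold at 0.

No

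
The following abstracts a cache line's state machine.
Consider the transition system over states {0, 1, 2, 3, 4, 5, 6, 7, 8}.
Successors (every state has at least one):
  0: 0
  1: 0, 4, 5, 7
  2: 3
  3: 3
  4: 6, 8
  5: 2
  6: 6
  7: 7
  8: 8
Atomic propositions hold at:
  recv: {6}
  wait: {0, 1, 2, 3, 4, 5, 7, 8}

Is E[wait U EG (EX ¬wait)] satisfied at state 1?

Yes

Sat(¬wait) = {6}
Sat(EX ¬wait) = {s : some successor in {6}} = {4, 6}
EG (EX ¬wait): greatest fixpoint, start Z0 = {4, 6}, keep only states in Sat with some successor in Z. Already a fixed point.
Sat(EG (EX ¬wait)) = {4, 6}
E[wait U EG (EX ¬wait)]: least fixpoint, start Z0 = Sat(EG (EX ¬wait)) = {4, 6}, add states in Sat(wait) with some successor in Z. Z1 = {1, 4, 6}; fixed.
Sat(E[wait U EG (EX ¬wait)]) = {1, 4, 6}
1 ∈ Sat(E[wait U EG (EX ¬wait)]) = {1, 4, 6}, so the formula holds at 1.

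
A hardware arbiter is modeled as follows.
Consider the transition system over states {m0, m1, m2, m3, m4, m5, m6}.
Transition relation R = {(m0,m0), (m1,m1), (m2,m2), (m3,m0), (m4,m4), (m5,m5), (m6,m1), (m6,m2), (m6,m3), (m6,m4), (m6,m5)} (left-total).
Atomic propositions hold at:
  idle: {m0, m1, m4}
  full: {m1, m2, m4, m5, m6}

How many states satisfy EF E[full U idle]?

E[full U idle]: least fixpoint, start Z0 = Sat(idle) = {m0, m1, m4}, add states in Sat(full) with some successor in Z. Z1 = {m0, m1, m4, m6}; fixed.
Sat(E[full U idle]) = {m0, m1, m4, m6}
EF E[full U idle]: least fixpoint, start Z0 = {m0, m1, m4, m6}, add states with some successor in Z. Z1 = {m0, m1, m3, m4, m6}; fixed.
Sat(EF E[full U idle]) = {m0, m1, m3, m4, m6}
|Sat(EF E[full U idle])| = |{m0, m1, m3, m4, m6}| = 5.

5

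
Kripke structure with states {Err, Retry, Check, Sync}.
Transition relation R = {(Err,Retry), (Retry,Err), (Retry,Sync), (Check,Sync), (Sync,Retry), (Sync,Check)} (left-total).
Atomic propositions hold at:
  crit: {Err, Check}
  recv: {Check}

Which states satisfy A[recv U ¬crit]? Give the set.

{Retry, Check, Sync}

Sat(¬crit) = {Retry, Sync}
A[recv U ¬crit]: least fixpoint, start Z0 = Sat(¬crit) = {Retry, Sync}, add states in Sat(recv) with every successor in Z. Z1 = {Retry, Check, Sync}; fixed.
Sat(A[recv U ¬crit]) = {Retry, Check, Sync}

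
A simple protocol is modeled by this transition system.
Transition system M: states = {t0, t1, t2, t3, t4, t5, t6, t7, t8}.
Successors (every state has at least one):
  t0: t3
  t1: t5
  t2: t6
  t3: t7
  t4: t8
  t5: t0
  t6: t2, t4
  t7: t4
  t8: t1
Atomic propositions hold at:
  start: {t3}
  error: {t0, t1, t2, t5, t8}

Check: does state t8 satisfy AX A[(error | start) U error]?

Sat(error | start) = {t0, t1, t2, t3, t5, t8}
A[(error | start) U error]: least fixpoint, start Z0 = Sat(error) = {t0, t1, t2, t5, t8}, add states in Sat(error | start) with every successor in Z. Already a fixed point.
Sat(A[(error | start) U error]) = {t0, t1, t2, t5, t8}
Sat(AX A[(error | start) U error]) = {s : every successor in {t0, t1, t2, t5, t8}} = {t1, t4, t5, t8}
t8 ∈ Sat(AX A[(error | start) U error]) = {t1, t4, t5, t8}, so the formula holds at t8.

Yes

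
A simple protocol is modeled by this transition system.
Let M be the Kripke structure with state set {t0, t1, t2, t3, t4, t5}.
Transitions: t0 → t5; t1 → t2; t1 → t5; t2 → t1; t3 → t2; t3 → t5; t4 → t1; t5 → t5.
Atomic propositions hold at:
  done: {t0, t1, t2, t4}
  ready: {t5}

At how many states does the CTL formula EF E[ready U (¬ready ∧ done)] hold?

Sat(¬ready) = {t0, t1, t2, t3, t4}
Sat(¬ready ∧ done) = {t0, t1, t2, t4}
E[ready U (¬ready ∧ done)]: least fixpoint, start Z0 = Sat((¬ready ∧ done)) = {t0, t1, t2, t4}, add states in Sat(ready) with some successor in Z. Already a fixed point.
Sat(E[ready U (¬ready ∧ done)]) = {t0, t1, t2, t4}
EF E[ready U (¬ready ∧ done)]: least fixpoint, start Z0 = {t0, t1, t2, t4}, add states with some successor in Z. Z1 = {t0, t1, t2, t3, t4}; fixed.
Sat(EF E[ready U (¬ready ∧ done)]) = {t0, t1, t2, t3, t4}
|Sat(EF E[ready U (¬ready ∧ done)])| = |{t0, t1, t2, t3, t4}| = 5.

5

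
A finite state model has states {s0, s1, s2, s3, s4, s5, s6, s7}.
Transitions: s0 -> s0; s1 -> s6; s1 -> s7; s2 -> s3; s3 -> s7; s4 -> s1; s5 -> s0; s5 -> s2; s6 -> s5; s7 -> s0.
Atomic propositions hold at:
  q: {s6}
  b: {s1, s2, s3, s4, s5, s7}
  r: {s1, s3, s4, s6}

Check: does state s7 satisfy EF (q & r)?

Sat(q & r) = {s6}
EF (q & r): least fixpoint, start Z0 = {s6}, add states with some successor in Z. Z1 = {s1, s6}; Z2 = {s1, s4, s6}; fixed.
Sat(EF (q & r)) = {s1, s4, s6}
s7 ∉ Sat(EF (q & r)) = {s1, s4, s6}, so the formula does not hold at s7.

No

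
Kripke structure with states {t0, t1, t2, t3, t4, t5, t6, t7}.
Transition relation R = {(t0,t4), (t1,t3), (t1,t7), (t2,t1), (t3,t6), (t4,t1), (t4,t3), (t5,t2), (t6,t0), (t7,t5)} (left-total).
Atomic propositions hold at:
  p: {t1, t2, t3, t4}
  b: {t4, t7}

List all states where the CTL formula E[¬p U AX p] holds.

{t0, t2, t4, t5, t6, t7}

Sat(¬p) = {t0, t5, t6, t7}
Sat(AX p) = {s : every successor in {t1, t2, t3, t4}} = {t0, t2, t4, t5}
E[¬p U AX p]: least fixpoint, start Z0 = Sat(AX p) = {t0, t2, t4, t5}, add states in Sat(¬p) with some successor in Z. Z1 = {t0, t2, t4, t5, t6, t7}; fixed.
Sat(E[¬p U AX p]) = {t0, t2, t4, t5, t6, t7}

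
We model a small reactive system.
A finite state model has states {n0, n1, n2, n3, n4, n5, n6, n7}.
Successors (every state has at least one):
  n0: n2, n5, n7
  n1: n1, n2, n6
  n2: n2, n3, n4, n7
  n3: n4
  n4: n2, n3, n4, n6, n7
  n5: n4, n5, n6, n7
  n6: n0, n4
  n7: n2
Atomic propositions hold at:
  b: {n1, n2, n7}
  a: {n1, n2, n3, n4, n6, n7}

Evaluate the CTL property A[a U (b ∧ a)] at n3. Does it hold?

No

Sat(b ∧ a) = {n1, n2, n7}
A[a U (b ∧ a)]: least fixpoint, start Z0 = Sat((b ∧ a)) = {n1, n2, n7}, add states in Sat(a) with every successor in Z. Already a fixed point.
Sat(A[a U (b ∧ a)]) = {n1, n2, n7}
n3 ∉ Sat(A[a U (b ∧ a)]) = {n1, n2, n7}, so the formula does not hold at n3.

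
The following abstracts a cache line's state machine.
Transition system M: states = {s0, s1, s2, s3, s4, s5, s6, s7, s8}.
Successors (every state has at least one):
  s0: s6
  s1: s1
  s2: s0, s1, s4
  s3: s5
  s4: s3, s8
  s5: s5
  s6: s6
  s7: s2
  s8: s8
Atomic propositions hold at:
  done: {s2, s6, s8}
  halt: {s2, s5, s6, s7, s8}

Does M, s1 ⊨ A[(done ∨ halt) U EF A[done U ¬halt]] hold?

Yes

Sat(done ∨ halt) = {s2, s5, s6, s7, s8}
Sat(¬halt) = {s0, s1, s3, s4}
A[done U ¬halt]: least fixpoint, start Z0 = Sat(¬halt) = {s0, s1, s3, s4}, add states in Sat(done) with every successor in Z. Z1 = {s0, s1, s2, s3, s4}; fixed.
Sat(A[done U ¬halt]) = {s0, s1, s2, s3, s4}
EF A[done U ¬halt]: least fixpoint, start Z0 = {s0, s1, s2, s3, s4}, add states with some successor in Z. Z1 = {s0, s1, s2, s3, s4, s7}; fixed.
Sat(EF A[done U ¬halt]) = {s0, s1, s2, s3, s4, s7}
A[(done ∨ halt) U EF A[done U ¬halt]]: least fixpoint, start Z0 = Sat(EF A[done U ¬halt]) = {s0, s1, s2, s3, s4, s7}, add states in Sat(done ∨ halt) with every successor in Z. Already a fixed point.
Sat(A[(done ∨ halt) U EF A[done U ¬halt]]) = {s0, s1, s2, s3, s4, s7}
s1 ∈ Sat(A[(done ∨ halt) U EF A[done U ¬halt]]) = {s0, s1, s2, s3, s4, s7}, so the formula holds at s1.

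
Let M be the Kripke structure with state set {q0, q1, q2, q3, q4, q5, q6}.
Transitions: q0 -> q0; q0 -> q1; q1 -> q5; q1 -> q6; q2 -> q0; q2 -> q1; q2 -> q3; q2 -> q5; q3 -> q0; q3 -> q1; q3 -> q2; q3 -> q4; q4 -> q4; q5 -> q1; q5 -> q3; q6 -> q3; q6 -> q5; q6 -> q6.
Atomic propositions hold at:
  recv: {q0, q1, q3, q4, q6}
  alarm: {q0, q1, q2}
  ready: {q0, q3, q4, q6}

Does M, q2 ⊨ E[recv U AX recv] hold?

No

Sat(AX recv) = {s : every successor in {q0, q1, q3, q4, q6}} = {q0, q4, q5}
E[recv U AX recv]: least fixpoint, start Z0 = Sat(AX recv) = {q0, q4, q5}, add states in Sat(recv) with some successor in Z. Z1 = {q0, q1, q3, q4, q5, q6}; fixed.
Sat(E[recv U AX recv]) = {q0, q1, q3, q4, q5, q6}
q2 ∉ Sat(E[recv U AX recv]) = {q0, q1, q3, q4, q5, q6}, so the formula does not hold at q2.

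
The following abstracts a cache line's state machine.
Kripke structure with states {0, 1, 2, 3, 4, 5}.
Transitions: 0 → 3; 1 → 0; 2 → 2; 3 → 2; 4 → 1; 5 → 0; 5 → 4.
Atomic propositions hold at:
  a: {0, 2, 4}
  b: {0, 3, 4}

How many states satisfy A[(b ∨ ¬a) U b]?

5

Sat(¬a) = {1, 3, 5}
Sat(b ∨ ¬a) = {0, 1, 3, 4, 5}
A[(b ∨ ¬a) U b]: least fixpoint, start Z0 = Sat(b) = {0, 3, 4}, add states in Sat(b ∨ ¬a) with every successor in Z. Z1 = {0, 1, 3, 4, 5}; fixed.
Sat(A[(b ∨ ¬a) U b]) = {0, 1, 3, 4, 5}
|Sat(A[(b ∨ ¬a) U b])| = |{0, 1, 3, 4, 5}| = 5.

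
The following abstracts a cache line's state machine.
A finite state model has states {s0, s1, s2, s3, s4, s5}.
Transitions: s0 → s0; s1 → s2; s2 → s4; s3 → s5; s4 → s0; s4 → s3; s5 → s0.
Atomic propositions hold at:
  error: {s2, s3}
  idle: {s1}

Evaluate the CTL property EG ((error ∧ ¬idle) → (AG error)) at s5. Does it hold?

Sat(¬idle) = {s0, s2, s3, s4, s5}
Sat(error ∧ ¬idle) = {s2, s3}
AG error: greatest fixpoint, start Z0 = {s2, s3}, keep only states in Sat with every successor in Z. Z1 = ∅; fixed.
Sat(AG error) = ∅
Sat((error ∧ ¬idle) → (AG error)) = {s0, s1, s4, s5}
EG ((error ∧ ¬idle) → (AG error)): greatest fixpoint, start Z0 = {s0, s1, s4, s5}, keep only states in Sat with some successor in Z. Z1 = {s0, s4, s5}; fixed.
Sat(EG ((error ∧ ¬idle) → (AG error))) = {s0, s4, s5}
s5 ∈ Sat(EG ((error ∧ ¬idle) → (AG error))) = {s0, s4, s5}, so the formula holds at s5.

Yes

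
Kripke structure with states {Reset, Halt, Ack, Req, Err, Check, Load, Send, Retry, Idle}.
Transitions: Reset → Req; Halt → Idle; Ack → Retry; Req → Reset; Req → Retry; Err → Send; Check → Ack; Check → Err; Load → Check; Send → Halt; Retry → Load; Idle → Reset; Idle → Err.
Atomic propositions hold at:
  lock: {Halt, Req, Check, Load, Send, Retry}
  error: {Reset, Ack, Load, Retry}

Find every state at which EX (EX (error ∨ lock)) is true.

Sat(error ∨ lock) = {Reset, Halt, Ack, Req, Check, Load, Send, Retry}
Sat(EX (error ∨ lock)) = {s : some successor in {Reset, Halt, Ack, Req, Check, Load, Send, Retry}} = {Reset, Ack, Req, Err, Check, Load, Send, Retry, Idle}
Sat(EX (EX (error ∨ lock))) = {s : some successor in {Reset, Ack, Req, Err, Check, Load, Send, Retry, Idle}} = {Reset, Halt, Ack, Req, Err, Check, Load, Retry, Idle}

{Reset, Halt, Ack, Req, Err, Check, Load, Retry, Idle}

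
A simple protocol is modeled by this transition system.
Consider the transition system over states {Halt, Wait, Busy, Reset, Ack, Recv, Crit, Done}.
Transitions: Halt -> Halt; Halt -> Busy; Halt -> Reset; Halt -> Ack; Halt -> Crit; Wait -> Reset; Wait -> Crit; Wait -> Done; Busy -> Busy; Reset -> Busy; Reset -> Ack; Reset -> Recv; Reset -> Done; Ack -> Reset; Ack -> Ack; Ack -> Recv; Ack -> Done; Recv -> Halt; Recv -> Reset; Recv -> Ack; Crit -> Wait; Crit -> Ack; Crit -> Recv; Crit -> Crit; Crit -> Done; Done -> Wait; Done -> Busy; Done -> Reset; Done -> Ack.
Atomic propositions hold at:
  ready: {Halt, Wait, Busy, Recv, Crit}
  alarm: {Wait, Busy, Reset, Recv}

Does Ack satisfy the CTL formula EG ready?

EG ready: greatest fixpoint, start Z0 = {Halt, Wait, Busy, Recv, Crit}, keep only states in Sat with some successor in Z. Already a fixed point.
Sat(EG ready) = {Halt, Wait, Busy, Recv, Crit}
Ack ∉ Sat(EG ready) = {Halt, Wait, Busy, Recv, Crit}, so the formula does not hold at Ack.

No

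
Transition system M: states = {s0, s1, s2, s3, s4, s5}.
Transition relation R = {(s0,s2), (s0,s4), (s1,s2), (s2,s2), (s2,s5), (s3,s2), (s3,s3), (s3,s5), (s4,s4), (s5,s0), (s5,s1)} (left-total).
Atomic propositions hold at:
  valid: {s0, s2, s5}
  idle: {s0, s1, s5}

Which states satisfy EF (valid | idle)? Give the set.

{s0, s1, s2, s3, s5}

Sat(valid | idle) = {s0, s1, s2, s5}
EF (valid | idle): least fixpoint, start Z0 = {s0, s1, s2, s5}, add states with some successor in Z. Z1 = {s0, s1, s2, s3, s5}; fixed.
Sat(EF (valid | idle)) = {s0, s1, s2, s3, s5}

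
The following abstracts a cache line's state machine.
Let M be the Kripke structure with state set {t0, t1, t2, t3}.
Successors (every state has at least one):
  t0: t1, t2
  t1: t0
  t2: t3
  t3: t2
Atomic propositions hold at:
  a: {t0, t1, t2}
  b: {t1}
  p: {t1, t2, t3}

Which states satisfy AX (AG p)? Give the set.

{t2, t3}

AG p: greatest fixpoint, start Z0 = {t1, t2, t3}, keep only states in Sat with every successor in Z. Z1 = {t2, t3}; fixed.
Sat(AG p) = {t2, t3}
Sat(AX (AG p)) = {s : every successor in {t2, t3}} = {t2, t3}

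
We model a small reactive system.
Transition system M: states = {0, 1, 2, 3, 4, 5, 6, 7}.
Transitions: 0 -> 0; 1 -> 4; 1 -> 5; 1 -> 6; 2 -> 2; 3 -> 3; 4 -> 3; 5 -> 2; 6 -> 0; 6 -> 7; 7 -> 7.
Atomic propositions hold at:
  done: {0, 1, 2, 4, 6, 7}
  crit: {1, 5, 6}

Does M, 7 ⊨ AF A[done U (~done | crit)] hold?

No

Sat(~done) = {3, 5}
Sat(~done | crit) = {1, 3, 5, 6}
A[done U (~done | crit)]: least fixpoint, start Z0 = Sat((~done | crit)) = {1, 3, 5, 6}, add states in Sat(done) with every successor in Z. Z1 = {1, 3, 4, 5, 6}; fixed.
Sat(A[done U (~done | crit)]) = {1, 3, 4, 5, 6}
AF A[done U (~done | crit)]: least fixpoint, start Z0 = {1, 3, 4, 5, 6}, add states with every successor in Z. Already a fixed point.
Sat(AF A[done U (~done | crit)]) = {1, 3, 4, 5, 6}
7 ∉ Sat(AF A[done U (~done | crit)]) = {1, 3, 4, 5, 6}, so the formula does not hold at 7.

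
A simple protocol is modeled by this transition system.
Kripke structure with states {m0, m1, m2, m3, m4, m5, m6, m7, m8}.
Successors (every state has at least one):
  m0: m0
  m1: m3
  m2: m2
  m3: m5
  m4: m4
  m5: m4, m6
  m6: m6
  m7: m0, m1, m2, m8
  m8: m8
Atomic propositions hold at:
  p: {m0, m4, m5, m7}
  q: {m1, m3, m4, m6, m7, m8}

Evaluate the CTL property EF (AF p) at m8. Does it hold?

AF p: least fixpoint, start Z0 = {m0, m4, m5, m7}, add states with every successor in Z. Z1 = {m0, m3, m4, m5, m7}; Z2 = {m0, m1, m3, m4, m5, m7}; fixed.
Sat(AF p) = {m0, m1, m3, m4, m5, m7}
EF (AF p): least fixpoint, start Z0 = {m0, m1, m3, m4, m5, m7}, add states with some successor in Z. Already a fixed point.
Sat(EF (AF p)) = {m0, m1, m3, m4, m5, m7}
m8 ∉ Sat(EF (AF p)) = {m0, m1, m3, m4, m5, m7}, so the formula does not hold at m8.

No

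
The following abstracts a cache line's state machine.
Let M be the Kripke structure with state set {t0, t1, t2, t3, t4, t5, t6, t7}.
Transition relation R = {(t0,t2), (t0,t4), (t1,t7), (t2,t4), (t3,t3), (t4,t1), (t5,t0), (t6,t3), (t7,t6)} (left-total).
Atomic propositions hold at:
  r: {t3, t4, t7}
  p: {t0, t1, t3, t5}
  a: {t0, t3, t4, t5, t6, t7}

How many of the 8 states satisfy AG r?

AG r: greatest fixpoint, start Z0 = {t3, t4, t7}, keep only states in Sat with every successor in Z. Z1 = {t3}; fixed.
Sat(AG r) = {t3}
|Sat(AG r)| = |{t3}| = 1.

1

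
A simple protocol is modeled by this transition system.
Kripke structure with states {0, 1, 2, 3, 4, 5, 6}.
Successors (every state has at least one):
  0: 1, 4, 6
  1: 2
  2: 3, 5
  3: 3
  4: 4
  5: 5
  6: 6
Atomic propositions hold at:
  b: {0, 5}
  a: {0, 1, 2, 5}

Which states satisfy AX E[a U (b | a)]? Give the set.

Sat(b | a) = {0, 1, 2, 5}
E[a U (b | a)]: least fixpoint, start Z0 = Sat((b | a)) = {0, 1, 2, 5}, add states in Sat(a) with some successor in Z. Already a fixed point.
Sat(E[a U (b | a)]) = {0, 1, 2, 5}
Sat(AX E[a U (b | a)]) = {s : every successor in {0, 1, 2, 5}} = {1, 5}

{1, 5}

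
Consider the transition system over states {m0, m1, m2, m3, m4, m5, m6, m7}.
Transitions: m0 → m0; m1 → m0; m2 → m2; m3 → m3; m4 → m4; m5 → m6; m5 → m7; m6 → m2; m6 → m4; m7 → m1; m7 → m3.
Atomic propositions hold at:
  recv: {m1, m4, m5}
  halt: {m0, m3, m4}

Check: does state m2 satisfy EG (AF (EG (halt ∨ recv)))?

No

Sat(halt ∨ recv) = {m0, m1, m3, m4, m5}
EG (halt ∨ recv): greatest fixpoint, start Z0 = {m0, m1, m3, m4, m5}, keep only states in Sat with some successor in Z. Z1 = {m0, m1, m3, m4}; fixed.
Sat(EG (halt ∨ recv)) = {m0, m1, m3, m4}
AF (EG (halt ∨ recv)): least fixpoint, start Z0 = {m0, m1, m3, m4}, add states with every successor in Z. Z1 = {m0, m1, m3, m4, m7}; fixed.
Sat(AF (EG (halt ∨ recv))) = {m0, m1, m3, m4, m7}
EG (AF (EG (halt ∨ recv))): greatest fixpoint, start Z0 = {m0, m1, m3, m4, m7}, keep only states in Sat with some successor in Z. Already a fixed point.
Sat(EG (AF (EG (halt ∨ recv)))) = {m0, m1, m3, m4, m7}
m2 ∉ Sat(EG (AF (EG (halt ∨ recv)))) = {m0, m1, m3, m4, m7}, so the formula does not hold at m2.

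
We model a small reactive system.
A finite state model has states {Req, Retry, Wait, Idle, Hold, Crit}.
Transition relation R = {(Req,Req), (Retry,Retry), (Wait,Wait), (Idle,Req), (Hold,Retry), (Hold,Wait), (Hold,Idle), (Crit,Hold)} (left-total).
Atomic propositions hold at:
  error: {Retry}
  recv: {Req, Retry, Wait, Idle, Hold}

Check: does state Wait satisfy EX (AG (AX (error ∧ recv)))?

No

Sat(error ∧ recv) = {Retry}
Sat(AX (error ∧ recv)) = {s : every successor in {Retry}} = {Retry}
AG (AX (error ∧ recv)): greatest fixpoint, start Z0 = {Retry}, keep only states in Sat with every successor in Z. Already a fixed point.
Sat(AG (AX (error ∧ recv))) = {Retry}
Sat(EX (AG (AX (error ∧ recv)))) = {s : some successor in {Retry}} = {Retry, Hold}
Wait ∉ Sat(EX (AG (AX (error ∧ recv)))) = {Retry, Hold}, so the formula does not hold at Wait.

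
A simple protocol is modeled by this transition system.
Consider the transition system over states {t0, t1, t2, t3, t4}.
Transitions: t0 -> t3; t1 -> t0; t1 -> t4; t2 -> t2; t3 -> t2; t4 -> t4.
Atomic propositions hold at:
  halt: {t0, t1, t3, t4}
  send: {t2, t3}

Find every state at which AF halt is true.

{t0, t1, t3, t4}

AF halt: least fixpoint, start Z0 = {t0, t1, t3, t4}, add states with every successor in Z. Already a fixed point.
Sat(AF halt) = {t0, t1, t3, t4}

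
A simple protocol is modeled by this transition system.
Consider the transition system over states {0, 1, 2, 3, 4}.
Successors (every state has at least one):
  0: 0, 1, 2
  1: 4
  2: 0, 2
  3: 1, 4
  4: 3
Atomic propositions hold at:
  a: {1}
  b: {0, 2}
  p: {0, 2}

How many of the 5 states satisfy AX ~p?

3

Sat(~p) = {1, 3, 4}
Sat(AX ~p) = {s : every successor in {1, 3, 4}} = {1, 3, 4}
|Sat(AX ~p)| = |{1, 3, 4}| = 3.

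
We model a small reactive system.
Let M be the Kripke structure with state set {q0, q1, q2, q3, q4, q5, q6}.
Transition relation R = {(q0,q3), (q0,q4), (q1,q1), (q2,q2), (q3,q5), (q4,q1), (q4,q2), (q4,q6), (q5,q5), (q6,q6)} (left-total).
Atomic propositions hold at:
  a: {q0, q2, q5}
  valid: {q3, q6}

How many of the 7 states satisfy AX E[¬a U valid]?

2

Sat(¬a) = {q1, q3, q4, q6}
E[¬a U valid]: least fixpoint, start Z0 = Sat(valid) = {q3, q6}, add states in Sat(¬a) with some successor in Z. Z1 = {q3, q4, q6}; fixed.
Sat(E[¬a U valid]) = {q3, q4, q6}
Sat(AX E[¬a U valid]) = {s : every successor in {q3, q4, q6}} = {q0, q6}
|Sat(AX E[¬a U valid])| = |{q0, q6}| = 2.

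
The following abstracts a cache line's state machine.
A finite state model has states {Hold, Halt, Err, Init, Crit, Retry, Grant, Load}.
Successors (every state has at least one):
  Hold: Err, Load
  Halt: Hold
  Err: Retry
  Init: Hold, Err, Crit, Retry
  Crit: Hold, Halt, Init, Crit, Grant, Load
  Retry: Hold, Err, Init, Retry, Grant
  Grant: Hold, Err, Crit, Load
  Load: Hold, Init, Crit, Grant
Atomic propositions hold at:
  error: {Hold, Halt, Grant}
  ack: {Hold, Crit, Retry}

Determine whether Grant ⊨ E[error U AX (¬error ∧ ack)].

Sat(¬error) = {Err, Init, Crit, Retry, Load}
Sat(¬error ∧ ack) = {Crit, Retry}
Sat(AX (¬error ∧ ack)) = {s : every successor in {Crit, Retry}} = {Err}
E[error U AX (¬error ∧ ack)]: least fixpoint, start Z0 = Sat(AX (¬error ∧ ack)) = {Err}, add states in Sat(error) with some successor in Z. Z1 = {Hold, Err, Grant}; Z2 = {Hold, Halt, Err, Grant}; fixed.
Sat(E[error U AX (¬error ∧ ack)]) = {Hold, Halt, Err, Grant}
Grant ∈ Sat(E[error U AX (¬error ∧ ack)]) = {Hold, Halt, Err, Grant}, so the formula holds at Grant.

Yes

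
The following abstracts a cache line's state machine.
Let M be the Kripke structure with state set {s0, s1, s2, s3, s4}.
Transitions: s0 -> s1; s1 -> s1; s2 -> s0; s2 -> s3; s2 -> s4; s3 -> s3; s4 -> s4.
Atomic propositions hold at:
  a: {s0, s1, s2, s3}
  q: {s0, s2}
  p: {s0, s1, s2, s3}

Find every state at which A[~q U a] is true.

Sat(~q) = {s1, s3, s4}
A[~q U a]: least fixpoint, start Z0 = Sat(a) = {s0, s1, s2, s3}, add states in Sat(~q) with every successor in Z. Already a fixed point.
Sat(A[~q U a]) = {s0, s1, s2, s3}

{s0, s1, s2, s3}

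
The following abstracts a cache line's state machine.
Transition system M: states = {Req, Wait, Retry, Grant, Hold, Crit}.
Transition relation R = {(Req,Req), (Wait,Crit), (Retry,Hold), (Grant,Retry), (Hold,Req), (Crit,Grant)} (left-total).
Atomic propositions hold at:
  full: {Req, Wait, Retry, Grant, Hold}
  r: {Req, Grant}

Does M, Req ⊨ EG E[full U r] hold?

E[full U r]: least fixpoint, start Z0 = Sat(r) = {Req, Grant}, add states in Sat(full) with some successor in Z. Z1 = {Req, Grant, Hold}; Z2 = {Req, Retry, Grant, Hold}; fixed.
Sat(E[full U r]) = {Req, Retry, Grant, Hold}
EG E[full U r]: greatest fixpoint, start Z0 = {Req, Retry, Grant, Hold}, keep only states in Sat with some successor in Z. Already a fixed point.
Sat(EG E[full U r]) = {Req, Retry, Grant, Hold}
Req ∈ Sat(EG E[full U r]) = {Req, Retry, Grant, Hold}, so the formula holds at Req.

Yes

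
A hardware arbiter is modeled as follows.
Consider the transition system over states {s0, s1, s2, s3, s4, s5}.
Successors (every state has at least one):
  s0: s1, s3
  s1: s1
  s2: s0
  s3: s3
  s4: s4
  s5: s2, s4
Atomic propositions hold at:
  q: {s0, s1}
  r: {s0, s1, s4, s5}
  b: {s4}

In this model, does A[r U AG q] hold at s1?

Yes

AG q: greatest fixpoint, start Z0 = {s0, s1}, keep only states in Sat with every successor in Z. Z1 = {s1}; fixed.
Sat(AG q) = {s1}
A[r U AG q]: least fixpoint, start Z0 = Sat(AG q) = {s1}, add states in Sat(r) with every successor in Z. Already a fixed point.
Sat(A[r U AG q]) = {s1}
s1 ∈ Sat(A[r U AG q]) = {s1}, so the formula holds at s1.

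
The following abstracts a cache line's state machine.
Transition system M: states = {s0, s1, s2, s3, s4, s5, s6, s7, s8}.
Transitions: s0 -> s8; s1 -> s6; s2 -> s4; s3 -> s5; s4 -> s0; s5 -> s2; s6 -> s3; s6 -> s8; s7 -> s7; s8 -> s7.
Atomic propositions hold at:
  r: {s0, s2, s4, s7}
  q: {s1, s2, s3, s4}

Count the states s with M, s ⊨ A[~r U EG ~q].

Sat(~r) = {s1, s3, s5, s6, s8}
Sat(~q) = {s0, s5, s6, s7, s8}
EG ~q: greatest fixpoint, start Z0 = {s0, s5, s6, s7, s8}, keep only states in Sat with some successor in Z. Z1 = {s0, s6, s7, s8}; fixed.
Sat(EG ~q) = {s0, s6, s7, s8}
A[~r U EG ~q]: least fixpoint, start Z0 = Sat(EG ~q) = {s0, s6, s7, s8}, add states in Sat(~r) with every successor in Z. Z1 = {s0, s1, s6, s7, s8}; fixed.
Sat(A[~r U EG ~q]) = {s0, s1, s6, s7, s8}
|Sat(A[~r U EG ~q])| = |{s0, s1, s6, s7, s8}| = 5.

5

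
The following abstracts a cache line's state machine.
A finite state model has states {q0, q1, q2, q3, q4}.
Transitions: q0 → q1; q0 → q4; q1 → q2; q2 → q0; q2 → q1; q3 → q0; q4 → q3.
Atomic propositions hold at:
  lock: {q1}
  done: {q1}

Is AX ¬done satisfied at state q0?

No

Sat(¬done) = {q0, q2, q3, q4}
Sat(AX ¬done) = {s : every successor in {q0, q2, q3, q4}} = {q1, q3, q4}
q0 ∉ Sat(AX ¬done) = {q1, q3, q4}, so the formula does not hold at q0.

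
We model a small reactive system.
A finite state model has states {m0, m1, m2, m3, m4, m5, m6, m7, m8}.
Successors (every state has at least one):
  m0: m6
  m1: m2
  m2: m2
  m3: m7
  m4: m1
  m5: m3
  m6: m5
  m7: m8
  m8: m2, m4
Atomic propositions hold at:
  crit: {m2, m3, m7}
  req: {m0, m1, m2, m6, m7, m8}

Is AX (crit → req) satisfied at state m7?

Sat(crit → req) = {m0, m1, m2, m4, m5, m6, m7, m8}
Sat(AX (crit → req)) = {s : every successor in {m0, m1, m2, m4, m5, m6, m7, m8}} = {m0, m1, m2, m3, m4, m6, m7, m8}
m7 ∈ Sat(AX (crit → req)) = {m0, m1, m2, m3, m4, m6, m7, m8}, so the formula holds at m7.

Yes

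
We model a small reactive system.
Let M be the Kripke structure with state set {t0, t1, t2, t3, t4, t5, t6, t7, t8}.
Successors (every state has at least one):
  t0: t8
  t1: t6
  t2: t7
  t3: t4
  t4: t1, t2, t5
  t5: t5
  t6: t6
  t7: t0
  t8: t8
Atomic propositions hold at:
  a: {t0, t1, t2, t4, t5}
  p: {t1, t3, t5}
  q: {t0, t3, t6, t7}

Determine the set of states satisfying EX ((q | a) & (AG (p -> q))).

{t1, t2, t4, t6, t7}

Sat(q | a) = {t0, t1, t2, t3, t4, t5, t6, t7}
Sat(p -> q) = {t0, t2, t3, t4, t6, t7, t8}
AG (p -> q): greatest fixpoint, start Z0 = {t0, t2, t3, t4, t6, t7, t8}, keep only states in Sat with every successor in Z. Z1 = {t0, t2, t3, t6, t7, t8}; Z2 = {t0, t2, t6, t7, t8}; fixed.
Sat(AG (p -> q)) = {t0, t2, t6, t7, t8}
Sat((q | a) & (AG (p -> q))) = {t0, t2, t6, t7}
Sat(EX ((q | a) & (AG (p -> q)))) = {s : some successor in {t0, t2, t6, t7}} = {t1, t2, t4, t6, t7}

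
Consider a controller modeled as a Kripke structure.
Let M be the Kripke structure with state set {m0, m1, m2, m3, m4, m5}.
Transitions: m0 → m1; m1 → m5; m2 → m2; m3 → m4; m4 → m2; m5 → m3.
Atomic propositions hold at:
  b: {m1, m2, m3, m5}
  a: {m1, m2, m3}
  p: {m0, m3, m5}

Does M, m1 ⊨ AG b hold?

AG b: greatest fixpoint, start Z0 = {m1, m2, m3, m5}, keep only states in Sat with every successor in Z. Z1 = {m1, m2, m5}; Z2 = {m1, m2}; Z3 = {m2}; fixed.
Sat(AG b) = {m2}
m1 ∉ Sat(AG b) = {m2}, so the formula does not hold at m1.

No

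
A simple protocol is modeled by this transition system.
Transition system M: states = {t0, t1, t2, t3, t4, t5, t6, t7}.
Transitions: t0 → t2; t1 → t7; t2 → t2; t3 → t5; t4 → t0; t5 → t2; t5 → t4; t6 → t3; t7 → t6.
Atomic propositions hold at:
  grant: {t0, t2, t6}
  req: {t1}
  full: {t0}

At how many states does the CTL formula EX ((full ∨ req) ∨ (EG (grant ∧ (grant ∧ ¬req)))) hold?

4

Sat(full ∨ req) = {t0, t1}
Sat(¬req) = {t0, t2, t3, t4, t5, t6, t7}
Sat(grant ∧ ¬req) = {t0, t2, t6}
Sat(grant ∧ (grant ∧ ¬req)) = {t0, t2, t6}
EG (grant ∧ (grant ∧ ¬req)): greatest fixpoint, start Z0 = {t0, t2, t6}, keep only states in Sat with some successor in Z. Z1 = {t0, t2}; fixed.
Sat(EG (grant ∧ (grant ∧ ¬req))) = {t0, t2}
Sat((full ∨ req) ∨ (EG (grant ∧ (grant ∧ ¬req)))) = {t0, t1, t2}
Sat(EX ((full ∨ req) ∨ (EG (grant ∧ (grant ∧ ¬req))))) = {s : some successor in {t0, t1, t2}} = {t0, t2, t4, t5}
|Sat(EX ((full ∨ req) ∨ (EG (grant ∧ (grant ∧ ¬req)))))| = |{t0, t2, t4, t5}| = 4.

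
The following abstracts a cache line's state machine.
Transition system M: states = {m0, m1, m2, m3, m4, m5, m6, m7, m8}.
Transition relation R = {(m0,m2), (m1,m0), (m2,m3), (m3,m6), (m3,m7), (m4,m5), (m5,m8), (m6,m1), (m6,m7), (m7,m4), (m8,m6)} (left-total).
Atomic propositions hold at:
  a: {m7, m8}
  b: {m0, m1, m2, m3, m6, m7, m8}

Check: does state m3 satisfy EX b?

Sat(EX b) = {s : some successor in {m0, m1, m2, m3, m6, m7, m8}} = {m0, m1, m2, m3, m5, m6, m8}
m3 ∈ Sat(EX b) = {m0, m1, m2, m3, m5, m6, m8}, so the formula holds at m3.

Yes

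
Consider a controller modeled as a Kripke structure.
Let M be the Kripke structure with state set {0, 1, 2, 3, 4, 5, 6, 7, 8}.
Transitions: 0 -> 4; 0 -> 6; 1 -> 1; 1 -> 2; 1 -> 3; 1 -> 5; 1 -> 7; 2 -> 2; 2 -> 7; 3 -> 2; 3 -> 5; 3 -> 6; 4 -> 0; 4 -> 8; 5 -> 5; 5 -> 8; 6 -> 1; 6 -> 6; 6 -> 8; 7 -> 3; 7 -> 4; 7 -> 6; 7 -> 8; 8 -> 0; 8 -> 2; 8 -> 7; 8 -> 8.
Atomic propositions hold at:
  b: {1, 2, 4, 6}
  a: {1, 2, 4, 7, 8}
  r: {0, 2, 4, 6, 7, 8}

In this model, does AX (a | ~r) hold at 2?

Yes

Sat(~r) = {1, 3, 5}
Sat(a | ~r) = {1, 2, 3, 4, 5, 7, 8}
Sat(AX (a | ~r)) = {s : every successor in {1, 2, 3, 4, 5, 7, 8}} = {1, 2, 5}
2 ∈ Sat(AX (a | ~r)) = {1, 2, 5}, so the formula holds at 2.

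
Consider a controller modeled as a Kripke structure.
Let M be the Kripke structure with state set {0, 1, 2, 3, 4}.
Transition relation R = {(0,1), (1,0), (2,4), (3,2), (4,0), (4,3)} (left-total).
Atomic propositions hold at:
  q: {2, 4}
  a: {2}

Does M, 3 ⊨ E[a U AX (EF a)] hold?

Yes

EF a: least fixpoint, start Z0 = {2}, add states with some successor in Z. Z1 = {2, 3}; Z2 = {2, 3, 4}; fixed.
Sat(EF a) = {2, 3, 4}
Sat(AX (EF a)) = {s : every successor in {2, 3, 4}} = {2, 3}
E[a U AX (EF a)]: least fixpoint, start Z0 = Sat(AX (EF a)) = {2, 3}, add states in Sat(a) with some successor in Z. Already a fixed point.
Sat(E[a U AX (EF a)]) = {2, 3}
3 ∈ Sat(E[a U AX (EF a)]) = {2, 3}, so the formula holds at 3.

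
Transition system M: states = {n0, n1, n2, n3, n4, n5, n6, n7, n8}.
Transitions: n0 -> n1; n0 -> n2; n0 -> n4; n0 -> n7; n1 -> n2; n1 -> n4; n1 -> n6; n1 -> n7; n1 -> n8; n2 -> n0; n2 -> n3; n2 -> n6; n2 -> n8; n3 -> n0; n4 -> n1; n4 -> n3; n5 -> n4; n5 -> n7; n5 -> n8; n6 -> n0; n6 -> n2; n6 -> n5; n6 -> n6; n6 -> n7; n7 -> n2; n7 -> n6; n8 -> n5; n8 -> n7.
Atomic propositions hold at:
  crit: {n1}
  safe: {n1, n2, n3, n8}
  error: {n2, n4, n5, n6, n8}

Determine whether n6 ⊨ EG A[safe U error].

Yes

A[safe U error]: least fixpoint, start Z0 = Sat(error) = {n2, n4, n5, n6, n8}, add states in Sat(safe) with every successor in Z. Already a fixed point.
Sat(A[safe U error]) = {n2, n4, n5, n6, n8}
EG A[safe U error]: greatest fixpoint, start Z0 = {n2, n4, n5, n6, n8}, keep only states in Sat with some successor in Z. Z1 = {n2, n5, n6, n8}; fixed.
Sat(EG A[safe U error]) = {n2, n5, n6, n8}
n6 ∈ Sat(EG A[safe U error]) = {n2, n5, n6, n8}, so the formula holds at n6.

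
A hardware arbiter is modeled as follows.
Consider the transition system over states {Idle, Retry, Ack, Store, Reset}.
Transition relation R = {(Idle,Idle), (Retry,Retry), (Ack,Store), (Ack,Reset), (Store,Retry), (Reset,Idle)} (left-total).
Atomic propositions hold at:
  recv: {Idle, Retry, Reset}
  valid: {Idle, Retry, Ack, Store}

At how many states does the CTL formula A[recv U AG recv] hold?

3

AG recv: greatest fixpoint, start Z0 = {Idle, Retry, Reset}, keep only states in Sat with every successor in Z. Already a fixed point.
Sat(AG recv) = {Idle, Retry, Reset}
A[recv U AG recv]: least fixpoint, start Z0 = Sat(AG recv) = {Idle, Retry, Reset}, add states in Sat(recv) with every successor in Z. Already a fixed point.
Sat(A[recv U AG recv]) = {Idle, Retry, Reset}
|Sat(A[recv U AG recv])| = |{Idle, Retry, Reset}| = 3.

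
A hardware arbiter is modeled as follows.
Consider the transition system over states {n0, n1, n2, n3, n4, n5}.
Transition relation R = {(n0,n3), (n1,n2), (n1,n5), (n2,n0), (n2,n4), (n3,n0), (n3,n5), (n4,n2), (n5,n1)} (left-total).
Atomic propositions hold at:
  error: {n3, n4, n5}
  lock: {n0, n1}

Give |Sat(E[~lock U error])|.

Sat(~lock) = {n2, n3, n4, n5}
E[~lock U error]: least fixpoint, start Z0 = Sat(error) = {n3, n4, n5}, add states in Sat(~lock) with some successor in Z. Z1 = {n2, n3, n4, n5}; fixed.
Sat(E[~lock U error]) = {n2, n3, n4, n5}
|Sat(E[~lock U error])| = |{n2, n3, n4, n5}| = 4.

4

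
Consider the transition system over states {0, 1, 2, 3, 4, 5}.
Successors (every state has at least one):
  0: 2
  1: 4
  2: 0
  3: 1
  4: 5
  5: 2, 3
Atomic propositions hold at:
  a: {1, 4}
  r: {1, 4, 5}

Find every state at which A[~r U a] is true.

Sat(~r) = {0, 2, 3}
A[~r U a]: least fixpoint, start Z0 = Sat(a) = {1, 4}, add states in Sat(~r) with every successor in Z. Z1 = {1, 3, 4}; fixed.
Sat(A[~r U a]) = {1, 3, 4}

{1, 3, 4}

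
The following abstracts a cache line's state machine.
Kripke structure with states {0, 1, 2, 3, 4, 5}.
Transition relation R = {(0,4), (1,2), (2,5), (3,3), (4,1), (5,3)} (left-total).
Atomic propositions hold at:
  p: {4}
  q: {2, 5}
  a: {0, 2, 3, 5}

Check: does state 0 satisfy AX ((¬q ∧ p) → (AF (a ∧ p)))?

Sat(¬q) = {0, 1, 3, 4}
Sat(¬q ∧ p) = {4}
Sat(a ∧ p) = ∅
AF (a ∧ p): least fixpoint, start Z0 = ∅, add states with every successor in Z. Already a fixed point.
Sat(AF (a ∧ p)) = ∅
Sat((¬q ∧ p) → (AF (a ∧ p))) = {0, 1, 2, 3, 5}
Sat(AX ((¬q ∧ p) → (AF (a ∧ p)))) = {s : every successor in {0, 1, 2, 3, 5}} = {1, 2, 3, 4, 5}
0 ∉ Sat(AX ((¬q ∧ p) → (AF (a ∧ p)))) = {1, 2, 3, 4, 5}, so the formula does not hold at 0.

No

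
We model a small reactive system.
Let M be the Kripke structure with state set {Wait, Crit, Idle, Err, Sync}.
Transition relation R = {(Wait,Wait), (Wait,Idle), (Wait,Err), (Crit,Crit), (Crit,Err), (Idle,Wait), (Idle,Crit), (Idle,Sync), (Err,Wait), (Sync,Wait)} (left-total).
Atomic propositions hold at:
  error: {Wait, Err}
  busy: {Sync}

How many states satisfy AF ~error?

Sat(~error) = {Crit, Idle, Sync}
AF ~error: least fixpoint, start Z0 = {Crit, Idle, Sync}, add states with every successor in Z. Already a fixed point.
Sat(AF ~error) = {Crit, Idle, Sync}
|Sat(AF ~error)| = |{Crit, Idle, Sync}| = 3.

3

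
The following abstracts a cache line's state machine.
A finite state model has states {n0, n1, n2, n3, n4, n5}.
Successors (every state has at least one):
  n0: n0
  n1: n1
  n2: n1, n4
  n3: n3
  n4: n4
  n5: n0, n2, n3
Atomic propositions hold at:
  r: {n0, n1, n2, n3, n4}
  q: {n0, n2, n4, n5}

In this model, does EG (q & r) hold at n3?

Sat(q & r) = {n0, n2, n4}
EG (q & r): greatest fixpoint, start Z0 = {n0, n2, n4}, keep only states in Sat with some successor in Z. Already a fixed point.
Sat(EG (q & r)) = {n0, n2, n4}
n3 ∉ Sat(EG (q & r)) = {n0, n2, n4}, so the formula does not hold at n3.

No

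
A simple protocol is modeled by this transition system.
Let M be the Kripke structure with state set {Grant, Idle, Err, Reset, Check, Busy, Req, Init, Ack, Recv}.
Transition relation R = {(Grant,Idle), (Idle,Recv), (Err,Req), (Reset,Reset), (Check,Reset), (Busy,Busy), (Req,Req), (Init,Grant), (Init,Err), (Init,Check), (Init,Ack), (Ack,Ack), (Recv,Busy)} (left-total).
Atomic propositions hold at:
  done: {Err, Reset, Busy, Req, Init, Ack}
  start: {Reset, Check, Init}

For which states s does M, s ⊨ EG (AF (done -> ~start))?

{Grant, Idle, Err, Busy, Req, Init, Ack, Recv}

Sat(~start) = {Grant, Idle, Err, Busy, Req, Ack, Recv}
Sat(done -> ~start) = {Grant, Idle, Err, Check, Busy, Req, Ack, Recv}
AF (done -> ~start): least fixpoint, start Z0 = {Grant, Idle, Err, Check, Busy, Req, Ack, Recv}, add states with every successor in Z. Z1 = {Grant, Idle, Err, Check, Busy, Req, Init, Ack, Recv}; fixed.
Sat(AF (done -> ~start)) = {Grant, Idle, Err, Check, Busy, Req, Init, Ack, Recv}
EG (AF (done -> ~start)): greatest fixpoint, start Z0 = {Grant, Idle, Err, Check, Busy, Req, Init, Ack, Recv}, keep only states in Sat with some successor in Z. Z1 = {Grant, Idle, Err, Busy, Req, Init, Ack, Recv}; fixed.
Sat(EG (AF (done -> ~start))) = {Grant, Idle, Err, Busy, Req, Init, Ack, Recv}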